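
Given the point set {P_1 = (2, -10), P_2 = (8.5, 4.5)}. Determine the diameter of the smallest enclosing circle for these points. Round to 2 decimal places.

15.89

The smallest circle enclosing two points has them as diameter endpoints.
Centre = midpoint = (5.25, -2.75); r² = |P_1P_2|²/4 = 252.5/4 = 63.125.
Diameter = 2r = 2√(63.125) ≈ 15.89.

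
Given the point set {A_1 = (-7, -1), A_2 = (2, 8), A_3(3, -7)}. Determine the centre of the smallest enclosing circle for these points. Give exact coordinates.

Side lengths²: A_1A_2² = 162, A_1A_3² = 136, A_2A_3² = 226.
Since A_2A_3² = 226 < 162 + 136 = 298, the triangle is acute, so the smallest enclosing circle is the circumcircle.
Circumcentre = (0.625, 0.375), r² = 60.03125.
Centre = (0.625, 0.375).

(0.625, 0.375)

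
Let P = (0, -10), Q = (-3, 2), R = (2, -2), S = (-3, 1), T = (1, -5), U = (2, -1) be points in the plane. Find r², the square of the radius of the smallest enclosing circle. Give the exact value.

38.25

By Welzl's lemma the MEC is supported by two points (diametrically opposite) or three points (on a circumcircle).
The farthest pair is P–Q with squared distance 153. The circle on this segment as diameter has centre (-1.5, -4) and r² = 153/4 = 38.25.
Check R: distance² to centre = 16.25 ≤ 38.25, so it lies inside.
All remaining points lie in this disk, and no smaller disk contains both endpoints, so this is the minimum enclosing circle.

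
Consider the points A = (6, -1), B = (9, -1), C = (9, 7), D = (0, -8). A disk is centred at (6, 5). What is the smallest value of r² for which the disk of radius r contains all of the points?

The required radius is the distance from (6, 5) to the farthest point.
Squared distances: 36, 45, 13, 205.
Maximum is 205, attained at D.

205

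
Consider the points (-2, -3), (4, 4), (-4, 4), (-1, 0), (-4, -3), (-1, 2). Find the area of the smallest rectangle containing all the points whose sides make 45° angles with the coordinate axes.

67.5

In coordinates u = x + y, v = x − y the rectangle is axis-aligned; the map (x,y)→(u,v) scales areas by 2.
u-values: -5, 8, 0, -1, -7, 1; range = 8 − (-7) = 15.
v-values: 1, 0, -8, -1, -1, -3; range = 1 − (-8) = 9.
Area = (15 × 9) / 2 = 67.5.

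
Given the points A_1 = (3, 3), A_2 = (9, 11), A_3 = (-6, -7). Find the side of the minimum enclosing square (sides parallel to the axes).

18

The bounding box has width 15 and height 18.
An axis-aligned square enclosing the set must have side ≥ max(width, height).
So the minimum side is max(15, 18) = 18.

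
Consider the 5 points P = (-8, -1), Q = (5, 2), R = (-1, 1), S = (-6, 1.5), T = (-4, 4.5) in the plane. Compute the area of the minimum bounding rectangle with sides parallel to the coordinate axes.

71.5

x ranges over [-8, 5], width 13.
y ranges over [-1, 4.5], height 5.5.
Area = 13 × 5.5 = 71.5.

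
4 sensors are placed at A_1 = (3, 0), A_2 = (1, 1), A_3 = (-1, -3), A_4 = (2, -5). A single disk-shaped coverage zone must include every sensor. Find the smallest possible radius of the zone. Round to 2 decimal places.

A smallest enclosing disk is always determined by at most three of the input points on its boundary.
The farthest pair is A_2–A_4 with squared distance 37. The circle on this segment as diameter has centre (1.5, -2) and r² = 37/4 = 9.25.
Check A_1: distance² to centre = 6.25 ≤ 9.25, so it lies inside.
All remaining points lie in this disk, and no smaller disk contains both endpoints, so this is the minimum enclosing circle.
r = √(9.25) ≈ 3.04.

3.04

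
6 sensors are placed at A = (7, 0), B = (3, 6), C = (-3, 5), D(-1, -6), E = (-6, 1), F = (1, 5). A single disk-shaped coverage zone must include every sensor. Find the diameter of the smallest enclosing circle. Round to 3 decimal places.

By Welzl's lemma the MEC is supported by two points (diametrically opposite) or three points (on a circumcircle).
The minimum enclosing circle is determined by three boundary points: A, D, E.
Their circumcentre is (21/43, 15/43) with r² = 78625/1849.
The farthest remaining point B is at distance² 70713/1849 ≤ 78625/1849.
Diameter = 2r = 2√(78625/1849) ≈ 13.042.

13.042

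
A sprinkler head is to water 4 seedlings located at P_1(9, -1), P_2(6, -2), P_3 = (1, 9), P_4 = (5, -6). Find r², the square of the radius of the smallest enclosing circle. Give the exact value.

60.25

The minimum enclosing circle of a finite set is fixed by two of the points (as a diameter) or three (as a circumcircle).
The farthest pair is P_3–P_4 with squared distance 241. The circle on this segment as diameter has centre (3, 1.5) and r² = 241/4 = 60.25.
Check P_1: distance² to centre = 42.25 ≤ 60.25, so it lies inside.
All remaining points lie in this disk, and no smaller disk contains both endpoints, so this is the minimum enclosing circle.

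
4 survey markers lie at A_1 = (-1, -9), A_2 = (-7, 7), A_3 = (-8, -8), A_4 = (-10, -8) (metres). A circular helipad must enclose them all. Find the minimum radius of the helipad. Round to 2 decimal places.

8.58

By Welzl's lemma the MEC is supported by two points (diametrically opposite) or three points (on a circumcircle).
The minimum enclosing circle is determined by three boundary points: A_1, A_2, A_4.
Their circumcentre is (-108/23, -29/23) with r² = 38909/529.
The farthest remaining point A_3 is at distance² 29801/529 ≤ 38909/529.
r = √(38909/529) ≈ 8.58.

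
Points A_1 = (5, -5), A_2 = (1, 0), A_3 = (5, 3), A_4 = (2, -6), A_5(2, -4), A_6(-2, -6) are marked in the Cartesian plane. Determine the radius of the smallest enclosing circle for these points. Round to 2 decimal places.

5.70

The farthest pair is A_3–A_6 with squared distance 130. The circle on this segment as diameter has centre (1.5, -1.5) and r² = 130/4 = 32.5.
Check A_1: distance² to centre = 24.5 ≤ 32.5, so it lies inside.
All remaining points lie in this disk, and no smaller disk contains both endpoints, so this is the minimum enclosing circle.
r = √(32.5) ≈ 5.70.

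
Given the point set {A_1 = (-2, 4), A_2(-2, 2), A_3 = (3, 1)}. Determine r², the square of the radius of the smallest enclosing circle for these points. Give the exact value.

Side lengths²: A_1A_2² = 4, A_1A_3² = 34, A_2A_3² = 26.
Since A_1A_3² = 34 ≥ 26 + 4 = 30, the angle opposite A_1A_3 is not acute, so the smallest enclosing circle has A_1A_3 as diameter.
Centre = midpoint of A_1A_3 = (0.5, 2.5), r² = 34/4 = 8.5.

8.5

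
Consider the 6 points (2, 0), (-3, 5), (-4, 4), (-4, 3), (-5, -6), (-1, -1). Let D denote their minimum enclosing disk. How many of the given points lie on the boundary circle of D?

3

The minimum enclosing circle is determined by three boundary points: (2, 0), (-3, 5), (-5, -6).
Their circumcentre is (-93/26, -15/26) with r² = 10625/338.
The farthest remaining point (-4, 4) is at distance² 7141/338 ≤ 10625/338.
The points at distance exactly r from the centre are (2, 0), (-3, 5), (-5, -6) — 3 points.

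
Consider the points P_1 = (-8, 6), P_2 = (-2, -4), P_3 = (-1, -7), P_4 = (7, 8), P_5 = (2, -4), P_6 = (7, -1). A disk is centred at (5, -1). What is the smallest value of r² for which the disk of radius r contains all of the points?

218

The required radius is the distance from (5, -1) to the farthest point.
Squared distances: 218, 58, 72, 85, 18, 4.
Maximum is 218, attained at P_1.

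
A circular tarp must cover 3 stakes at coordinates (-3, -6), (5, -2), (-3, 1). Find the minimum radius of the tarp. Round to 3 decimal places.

4.776

Call the three points A, B, C in the order given.
Side lengths²: AB² = 80, AC² = 49, BC² = 73.
Since AB² = 80 < 73 + 49 = 122, the triangle is acute, so the smallest enclosing circle is the circumcircle.
Circumcentre = (0.25, -2.5), r² = 22.8125.
r = √(22.8125) ≈ 4.776.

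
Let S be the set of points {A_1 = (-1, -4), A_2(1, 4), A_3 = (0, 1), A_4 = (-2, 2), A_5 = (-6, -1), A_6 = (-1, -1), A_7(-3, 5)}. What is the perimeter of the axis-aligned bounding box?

Width = max x − min x = 1 − (-6) = 7.
Height = max y − min y = 5 − (-4) = 9.
Perimeter = 2(7 + 9) = 32.

32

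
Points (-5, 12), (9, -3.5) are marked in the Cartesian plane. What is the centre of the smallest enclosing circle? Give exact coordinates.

The smallest circle enclosing two points has them as diameter endpoints.
Centre = midpoint = (2, 4.25); r² = |(-5, 12)−(9, -3.5)|²/4 = 436.25/4 = 109.0625.
Centre = (2, 4.25).

(2, 4.25)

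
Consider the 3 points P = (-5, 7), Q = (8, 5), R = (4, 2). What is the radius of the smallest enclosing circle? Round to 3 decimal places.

Side lengths²: PQ² = 173, PR² = 106, QR² = 25.
Since PQ² = 173 ≥ 106 + 25 = 131, the angle opposite PQ is not acute, so the smallest enclosing circle has PQ as diameter.
Centre = midpoint of PQ = (1.5, 6), r² = 173/4 = 43.25.
r = √(43.25) ≈ 6.576.

6.576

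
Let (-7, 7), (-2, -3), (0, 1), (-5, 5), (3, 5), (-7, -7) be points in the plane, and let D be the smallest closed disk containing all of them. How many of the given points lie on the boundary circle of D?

The minimum enclosing circle is determined by three boundary points: (-7, 7), (3, 5), (-7, -7).
Their circumcentre is (-3.2, 0) with r² = 63.44.
The farthest remaining point (-5, 5) is at distance² 28.24 ≤ 63.44.
The points at distance exactly r from the centre are (-7, 7), (3, 5), (-7, -7) — 3 points.

3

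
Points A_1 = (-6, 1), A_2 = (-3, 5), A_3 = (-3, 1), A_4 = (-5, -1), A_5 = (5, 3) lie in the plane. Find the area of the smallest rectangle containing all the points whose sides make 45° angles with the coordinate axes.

70

In coordinates u = x + y, v = x − y the rectangle is axis-aligned; the map (x,y)→(u,v) scales areas by 2.
u-values: -5, 2, -2, -6, 8; range = 8 − (-6) = 14.
v-values: -7, -8, -4, -4, 2; range = 2 − (-8) = 10.
Area = (14 × 10) / 2 = 70.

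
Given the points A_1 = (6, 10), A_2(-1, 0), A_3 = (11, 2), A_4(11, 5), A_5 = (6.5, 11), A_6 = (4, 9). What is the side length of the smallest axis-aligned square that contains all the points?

The bounding box has width 12 and height 11.
An axis-aligned square enclosing the set must have side ≥ max(width, height).
So the minimum side is max(12, 11) = 12.

12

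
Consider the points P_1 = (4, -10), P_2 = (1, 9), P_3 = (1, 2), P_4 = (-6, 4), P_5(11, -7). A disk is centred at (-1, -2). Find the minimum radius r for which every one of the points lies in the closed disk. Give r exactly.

13

The required radius is the distance from (-1, -2) to the farthest point.
Squared distances: 89, 125, 20, 61, 169.
Maximum is 169, attained at P_5.
r = √169 = 13.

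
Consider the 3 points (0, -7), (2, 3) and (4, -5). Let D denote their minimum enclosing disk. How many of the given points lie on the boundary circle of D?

Call the three points A, B, C in the order given.
Side lengths²: AB² = 104, AC² = 20, BC² = 68.
Since AB² = 104 ≥ 68 + 20 = 88, the angle opposite AB is not acute, so the smallest enclosing circle has AB as diameter.
Centre = midpoint of AB = (1, -2), r² = 104/4 = 26.
The points at distance exactly r from the centre are (0, -7), (2, 3) — 2 points.

2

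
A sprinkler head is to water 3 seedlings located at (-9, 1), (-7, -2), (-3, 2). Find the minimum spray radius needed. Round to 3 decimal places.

3.102

Call the three points A, B, C in the order given.
Side lengths²: AB² = 13, AC² = 37, BC² = 32.
Since AC² = 37 < 32 + 13 = 45, the triangle is acute, so the smallest enclosing circle is the circumcircle.
Circumcentre = (-5.9, 0.9), r² = 9.62.
r = √(9.62) ≈ 3.102.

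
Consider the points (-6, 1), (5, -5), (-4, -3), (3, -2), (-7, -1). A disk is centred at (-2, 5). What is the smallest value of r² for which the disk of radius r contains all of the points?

The required radius is the distance from (-2, 5) to the farthest point.
Squared distances: 32, 149, 68, 74, 61.
Maximum is 149, attained at (5, -5).

149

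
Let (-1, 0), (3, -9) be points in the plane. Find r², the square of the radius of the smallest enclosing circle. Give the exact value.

24.25

The smallest circle enclosing two points has them as diameter endpoints.
Centre = midpoint = (1, -4.5); r² = |(-1, 0)−(3, -9)|²/4 = 97/4 = 24.25.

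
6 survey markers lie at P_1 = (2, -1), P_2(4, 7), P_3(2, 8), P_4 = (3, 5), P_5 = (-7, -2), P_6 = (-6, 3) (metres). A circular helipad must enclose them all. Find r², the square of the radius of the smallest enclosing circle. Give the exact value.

50.5

The minimum enclosing circle of a finite set is fixed by two of the points (as a diameter) or three (as a circumcircle).
The farthest pair is P_2–P_5 with squared distance 202. The circle on this segment as diameter has centre (-1.5, 2.5) and r² = 202/4 = 50.5.
Check P_1: distance² to centre = 24.5 ≤ 50.5, so it lies inside.
All remaining points lie in this disk, and no smaller disk contains both endpoints, so this is the minimum enclosing circle.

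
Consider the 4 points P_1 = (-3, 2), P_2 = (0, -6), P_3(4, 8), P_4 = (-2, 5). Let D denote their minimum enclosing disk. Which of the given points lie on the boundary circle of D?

A smallest enclosing disk is always determined by at most three of the input points on its boundary.
The farthest pair is P_2–P_3 with squared distance 212. The circle on this segment as diameter has centre (2, 1) and r² = 212/4 = 53.
Check P_1: distance² to centre = 26 ≤ 53, so it lies inside.
All remaining points lie in this disk, and no smaller disk contains both endpoints, so this is the minimum enclosing circle.
The points at distance exactly r from the centre are P_2, P_3 — 2 points.

P_2, P_3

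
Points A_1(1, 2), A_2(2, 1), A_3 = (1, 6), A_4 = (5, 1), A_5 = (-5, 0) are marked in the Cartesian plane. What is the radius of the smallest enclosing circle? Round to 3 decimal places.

5.056

A smallest enclosing disk is always determined by at most three of the input points on its boundary.
The minimum enclosing circle is determined by three boundary points: A_3, A_4, A_5.
Their circumcentre is (-1/18, 19/18) with r² = 4141/162.
The farthest remaining point A_2 is at distance² 685/162 ≤ 4141/162.
r = √(4141/162) ≈ 5.056.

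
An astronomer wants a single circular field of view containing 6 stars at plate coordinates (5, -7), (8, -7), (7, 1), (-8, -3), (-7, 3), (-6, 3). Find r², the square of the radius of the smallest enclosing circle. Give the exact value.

81.25

The minimum enclosing circle of a finite set is fixed by two of the points (as a diameter) or three (as a circumcircle).
The farthest pair is (8, -7)–(-7, 3) with squared distance 325. The circle on this segment as diameter has centre (0.5, -2) and r² = 325/4 = 81.25.
Check (5, -7): distance² to centre = 45.25 ≤ 81.25, so it lies inside.
All remaining points lie in this disk, and no smaller disk contains both endpoints, so this is the minimum enclosing circle.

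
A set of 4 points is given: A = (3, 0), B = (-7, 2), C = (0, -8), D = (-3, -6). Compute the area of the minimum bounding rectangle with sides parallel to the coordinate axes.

x ranges over [-7, 3], width 10.
y ranges over [-8, 2], height 10.
Area = 10 × 10 = 100.

100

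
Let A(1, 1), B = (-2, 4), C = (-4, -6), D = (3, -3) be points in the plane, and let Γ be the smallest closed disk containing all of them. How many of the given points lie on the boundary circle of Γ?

The minimum enclosing circle is determined by three boundary points: B, C, D.
Their circumcentre is (-1.90625, -1.21875) with r² = 27.244140625.
The farthest remaining point A is at distance² 13.369140625 ≤ 27.244140625.
The points at distance exactly r from the centre are B, C, D — 3 points.

3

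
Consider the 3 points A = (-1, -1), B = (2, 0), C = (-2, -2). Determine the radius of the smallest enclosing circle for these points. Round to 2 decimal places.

Side lengths²: AB² = 10, AC² = 2, BC² = 20.
Since BC² = 20 ≥ 10 + 2 = 12, the angle opposite BC is not acute, so the smallest enclosing circle has BC as diameter.
Centre = midpoint of BC = (0, -1), r² = 20/4 = 5.
r = √5 ≈ 2.24.

2.24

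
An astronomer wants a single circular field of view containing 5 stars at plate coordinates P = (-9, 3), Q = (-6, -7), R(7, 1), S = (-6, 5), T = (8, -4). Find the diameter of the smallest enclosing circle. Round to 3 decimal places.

The minimum enclosing circle of a finite set is fixed by two of the points (as a diameter) or three (as a circumcircle).
The farthest pair is P–T with squared distance 338. The circle on this segment as diameter has centre (-0.5, -0.5) and r² = 338/4 = 84.5.
Check Q: distance² to centre = 72.5 ≤ 84.5, so it lies inside.
All remaining points lie in this disk, and no smaller disk contains both endpoints, so this is the minimum enclosing circle.
Diameter = 2r = 2√(84.5) ≈ 18.385.

18.385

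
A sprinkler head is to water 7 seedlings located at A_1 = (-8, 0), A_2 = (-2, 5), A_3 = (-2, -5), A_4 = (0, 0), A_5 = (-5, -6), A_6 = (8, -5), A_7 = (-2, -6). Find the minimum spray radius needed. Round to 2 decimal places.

By Welzl's lemma the MEC is supported by two points (diametrically opposite) or three points (on a circumcircle).
The farthest pair is A_1–A_6 with squared distance 281. The circle on this segment as diameter has centre (0, -2.5) and r² = 281/4 = 70.25.
Check A_2: distance² to centre = 60.25 ≤ 70.25, so it lies inside.
All remaining points lie in this disk, and no smaller disk contains both endpoints, so this is the minimum enclosing circle.
r = √(70.25) ≈ 8.38.

8.38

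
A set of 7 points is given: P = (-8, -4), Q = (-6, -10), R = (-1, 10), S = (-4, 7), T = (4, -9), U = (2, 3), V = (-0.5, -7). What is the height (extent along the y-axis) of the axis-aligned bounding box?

max y = 10, min y = -10, so height = 20.

20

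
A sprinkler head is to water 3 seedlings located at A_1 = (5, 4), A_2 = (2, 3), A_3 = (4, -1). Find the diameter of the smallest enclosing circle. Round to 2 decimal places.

Side lengths²: A_1A_2² = 10, A_1A_3² = 26, A_2A_3² = 20.
Since A_1A_3² = 26 < 20 + 10 = 30, the triangle is acute, so the smallest enclosing circle is the circumcircle.
Circumcentre = (29/7, 11/7), r² = 325/49.
Diameter = 2r = 2√(325/49) ≈ 5.15.

5.15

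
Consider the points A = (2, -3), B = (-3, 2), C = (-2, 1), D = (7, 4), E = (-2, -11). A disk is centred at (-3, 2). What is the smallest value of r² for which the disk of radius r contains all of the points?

The required radius is the distance from (-3, 2) to the farthest point.
Squared distances: 50, 0, 2, 104, 170.
Maximum is 170, attained at E.

170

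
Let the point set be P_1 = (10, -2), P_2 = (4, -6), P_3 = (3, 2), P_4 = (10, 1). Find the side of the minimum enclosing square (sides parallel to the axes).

The bounding box has width 7 and height 8.
An axis-aligned square enclosing the set must have side ≥ max(width, height).
So the minimum side is max(7, 8) = 8.

8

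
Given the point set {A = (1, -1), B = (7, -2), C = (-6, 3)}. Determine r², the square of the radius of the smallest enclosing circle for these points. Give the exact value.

48.5

Side lengths²: AB² = 37, AC² = 65, BC² = 194.
Since BC² = 194 ≥ 65 + 37 = 102, the angle opposite BC is not acute, so the smallest enclosing circle has BC as diameter.
Centre = midpoint of BC = (0.5, 0.5), r² = 194/4 = 48.5.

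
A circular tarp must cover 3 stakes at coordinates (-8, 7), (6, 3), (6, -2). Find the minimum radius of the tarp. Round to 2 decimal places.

Call the three points A, B, C in the order given.
Side lengths²: AB² = 212, AC² = 277, BC² = 25.
Since AC² = 277 ≥ 212 + 25 = 237, the angle opposite AC is not acute, so the smallest enclosing circle has AC as diameter.
Centre = midpoint of AC = (-1, 2.5), r² = 277/4 = 69.25.
r = √(69.25) ≈ 8.32.

8.32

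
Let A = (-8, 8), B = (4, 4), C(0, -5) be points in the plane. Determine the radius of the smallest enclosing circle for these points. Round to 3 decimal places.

Side lengths²: AB² = 160, AC² = 233, BC² = 97.
Since AC² = 233 < 160 + 97 = 257, the triangle is acute, so the smallest enclosing circle is the circumcircle.
Circumcentre = (-209/62, 117/62), r² = 113005/1922.
r = √(113005/1922) ≈ 7.668.

7.668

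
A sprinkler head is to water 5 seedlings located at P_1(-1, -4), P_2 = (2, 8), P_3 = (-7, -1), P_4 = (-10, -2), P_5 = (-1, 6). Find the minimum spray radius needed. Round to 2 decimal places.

By Welzl's lemma the MEC is supported by two points (diametrically opposite) or three points (on a circumcircle).
The farthest pair is P_2–P_4 with squared distance 244. The circle on this segment as diameter has centre (-4, 3) and r² = 244/4 = 61.
Check P_1: distance² to centre = 58 ≤ 61, so it lies inside.
All remaining points lie in this disk, and no smaller disk contains both endpoints, so this is the minimum enclosing circle.
r = √61 ≈ 7.81.

7.81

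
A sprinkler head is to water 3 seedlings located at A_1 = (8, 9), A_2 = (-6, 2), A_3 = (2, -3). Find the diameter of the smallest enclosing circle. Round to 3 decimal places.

Side lengths²: A_1A_2² = 245, A_1A_3² = 180, A_2A_3² = 89.
Since A_1A_2² = 245 < 180 + 89 = 269, the triangle is acute, so the smallest enclosing circle is the circumcircle.
Circumcentre = (4/3, 29/6), r² = 2225/36.
Diameter = 2r = 2√(2225/36) ≈ 15.723.

15.723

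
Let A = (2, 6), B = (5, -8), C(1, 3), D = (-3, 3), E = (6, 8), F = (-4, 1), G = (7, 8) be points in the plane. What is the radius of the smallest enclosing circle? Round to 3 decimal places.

8.259

The minimum enclosing circle is determined by three boundary points: B, F, G.
Their circumcentre is (38/9, 2/9) with r² = 5525/81.
The farthest remaining point E is at distance² 5156/81 ≤ 5525/81.
r = √(5525/81) ≈ 8.259.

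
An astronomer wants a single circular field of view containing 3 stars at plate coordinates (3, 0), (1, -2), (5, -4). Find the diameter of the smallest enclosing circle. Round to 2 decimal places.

Call the three points A, B, C in the order given.
Side lengths²: AB² = 8, AC² = 20, BC² = 20.
Since BC² = 20 < 20 + 8 = 28, the triangle is acute, so the smallest enclosing circle is the circumcircle.
Circumcentre = (10/3, -7/3), r² = 50/9.
Diameter = 2r = 2√(50/9) ≈ 4.71.

4.71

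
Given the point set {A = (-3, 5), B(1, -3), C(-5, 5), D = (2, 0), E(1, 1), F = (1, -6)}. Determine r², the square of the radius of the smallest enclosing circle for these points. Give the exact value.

The farthest pair is C–F with squared distance 157. The circle on this segment as diameter has centre (-2, -0.5) and r² = 157/4 = 39.25.
Check A: distance² to centre = 31.25 ≤ 39.25, so it lies inside.
All remaining points lie in this disk, and no smaller disk contains both endpoints, so this is the minimum enclosing circle.

39.25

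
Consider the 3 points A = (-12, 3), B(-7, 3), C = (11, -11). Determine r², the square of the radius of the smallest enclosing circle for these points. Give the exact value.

Side lengths²: AB² = 25, AC² = 725, BC² = 520.
Since AC² = 725 ≥ 520 + 25 = 545, the angle opposite AC is not acute, so the smallest enclosing circle has AC as diameter.
Centre = midpoint of AC = (-0.5, -4), r² = 725/4 = 181.25.

181.25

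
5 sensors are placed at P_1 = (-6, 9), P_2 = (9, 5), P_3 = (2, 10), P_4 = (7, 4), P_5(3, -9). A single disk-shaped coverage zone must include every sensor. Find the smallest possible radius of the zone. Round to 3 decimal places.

10.168

The minimum enclosing circle is determined by three boundary points: P_1, P_2, P_5.
Their circumcentre is (-5/26, 17/26) with r² = 34945/338.
The farthest remaining point P_3 is at distance² 31149/338 ≤ 34945/338.
r = √(34945/338) ≈ 10.168.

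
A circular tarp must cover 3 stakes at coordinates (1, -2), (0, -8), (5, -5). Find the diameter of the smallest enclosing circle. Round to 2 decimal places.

Call the three points A, B, C in the order given.
Side lengths²: AB² = 37, AC² = 25, BC² = 34.
Since AB² = 37 < 34 + 25 = 59, the triangle is acute, so the smallest enclosing circle is the circumcircle.
Circumcentre = (31/18, -281/54), r² = 15725/1458.
Diameter = 2r = 2√(15725/1458) ≈ 6.57.

6.57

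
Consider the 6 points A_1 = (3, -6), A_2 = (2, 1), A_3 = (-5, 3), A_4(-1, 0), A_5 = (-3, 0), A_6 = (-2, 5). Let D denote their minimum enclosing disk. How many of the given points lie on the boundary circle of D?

3

By Welzl's lemma the MEC is supported by two points (diametrically opposite) or three points (on a circumcircle).
The minimum enclosing circle is determined by three boundary points: A_1, A_3, A_6.
Their circumcentre is (-23/86, -73/86) with r² = 137605/3698.
The farthest remaining point A_2 is at distance² 31653/3698 ≤ 137605/3698.
The points at distance exactly r from the centre are A_1, A_3, A_6 — 3 points.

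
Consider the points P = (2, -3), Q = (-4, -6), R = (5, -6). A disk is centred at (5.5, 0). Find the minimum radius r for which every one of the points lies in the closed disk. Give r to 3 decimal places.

The required radius is the distance from (5.5, 0) to the farthest point.
Squared distances: 21.25, 126.25, 36.25.
Maximum is 126.25, attained at Q.
r = √(126.25) ≈ 11.236.

11.236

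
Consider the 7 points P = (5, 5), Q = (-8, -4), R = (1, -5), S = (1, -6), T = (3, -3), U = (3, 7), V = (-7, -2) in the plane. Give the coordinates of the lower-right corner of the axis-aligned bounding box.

(5, -6)

x-range [-8, 5], y-range [-6, 7].
The lower-right corner is (5, -6).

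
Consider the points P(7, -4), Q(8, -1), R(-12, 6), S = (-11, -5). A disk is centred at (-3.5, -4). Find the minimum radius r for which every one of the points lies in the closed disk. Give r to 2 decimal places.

The required radius is the distance from (-3.5, -4) to the farthest point.
Squared distances: 110.25, 141.25, 172.25, 57.25.
Maximum is 172.25, attained at R.
r = √(172.25) ≈ 13.12.

13.12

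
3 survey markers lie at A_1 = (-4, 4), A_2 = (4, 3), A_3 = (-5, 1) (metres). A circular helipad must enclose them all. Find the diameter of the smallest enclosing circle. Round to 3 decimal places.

Side lengths²: A_1A_2² = 65, A_1A_3² = 10, A_2A_3² = 85.
Since A_2A_3² = 85 ≥ 65 + 10 = 75, the angle opposite A_2A_3 is not acute, so the smallest enclosing circle has A_2A_3 as diameter.
Centre = midpoint of A_2A_3 = (-0.5, 2), r² = 85/4 = 21.25.
Diameter = 2r = 2√(21.25) ≈ 9.220.

9.220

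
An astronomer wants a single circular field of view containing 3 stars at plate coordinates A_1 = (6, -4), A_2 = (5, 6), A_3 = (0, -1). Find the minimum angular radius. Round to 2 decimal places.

5.09

Side lengths²: A_1A_2² = 101, A_1A_3² = 45, A_2A_3² = 74.
Since A_1A_2² = 101 < 74 + 45 = 119, the triangle is acute, so the smallest enclosing circle is the circumcircle.
Circumcentre = (179/38, 35/38), r² = 18685/722.
r = √(18685/722) ≈ 5.09.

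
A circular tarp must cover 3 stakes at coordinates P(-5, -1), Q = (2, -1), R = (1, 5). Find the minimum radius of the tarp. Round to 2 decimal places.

4.30

Side lengths²: PQ² = 49, PR² = 72, QR² = 37.
Since PR² = 72 < 49 + 37 = 86, the triangle is acute, so the smallest enclosing circle is the circumcircle.
Circumcentre = (-1.5, 1.5), r² = 18.5.
r = √(18.5) ≈ 4.30.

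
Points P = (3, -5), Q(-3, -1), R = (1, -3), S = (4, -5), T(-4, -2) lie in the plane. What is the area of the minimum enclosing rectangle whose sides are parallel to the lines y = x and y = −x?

27.5

In coordinates u = x + y, v = x − y the rectangle is axis-aligned; the map (x,y)→(u,v) scales areas by 2.
u-values: -2, -4, -2, -1, -6; range = -1 − (-6) = 5.
v-values: 8, -2, 4, 9, -2; range = 9 − (-2) = 11.
Area = (5 × 11) / 2 = 27.5.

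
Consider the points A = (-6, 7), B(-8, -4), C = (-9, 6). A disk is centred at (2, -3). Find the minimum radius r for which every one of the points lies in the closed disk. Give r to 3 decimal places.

14.213

The required radius is the distance from (2, -3) to the farthest point.
Squared distances: 164, 101, 202.
Maximum is 202, attained at C.
r = √202 ≈ 14.213.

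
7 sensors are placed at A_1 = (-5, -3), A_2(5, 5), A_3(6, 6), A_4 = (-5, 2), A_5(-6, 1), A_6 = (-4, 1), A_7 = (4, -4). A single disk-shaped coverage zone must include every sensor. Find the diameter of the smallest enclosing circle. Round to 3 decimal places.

The farthest pair is A_1–A_3 with squared distance 202. The circle on this segment as diameter has centre (0.5, 1.5) and r² = 202/4 = 50.5.
Check A_2: distance² to centre = 32.5 ≤ 50.5, so it lies inside.
All remaining points lie in this disk, and no smaller disk contains both endpoints, so this is the minimum enclosing circle.
Diameter = 2r = 2√(50.5) ≈ 14.213.

14.213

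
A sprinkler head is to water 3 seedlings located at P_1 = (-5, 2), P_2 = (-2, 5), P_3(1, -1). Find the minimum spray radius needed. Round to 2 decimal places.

3.54

Side lengths²: P_1P_2² = 18, P_1P_3² = 45, P_2P_3² = 45.
Since P_2P_3² = 45 < 45 + 18 = 63, the triangle is acute, so the smallest enclosing circle is the circumcircle.
Circumcentre = (-1.5, 1.5), r² = 12.5.
r = √(12.5) ≈ 3.54.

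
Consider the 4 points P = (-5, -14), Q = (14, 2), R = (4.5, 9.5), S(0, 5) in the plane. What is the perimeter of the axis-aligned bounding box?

85

Width = max x − min x = 14 − (-5) = 19.
Height = max y − min y = 9.5 − (-14) = 23.5.
Perimeter = 2(19 + 23.5) = 85.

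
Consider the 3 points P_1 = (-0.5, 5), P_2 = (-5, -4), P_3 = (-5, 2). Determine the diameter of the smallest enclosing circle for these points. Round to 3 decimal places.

10.062

Side lengths²: P_1P_2² = 101.25, P_1P_3² = 29.25, P_2P_3² = 36.
Since P_1P_2² = 101.25 ≥ 36 + 29.25 = 65.25, the angle opposite P_1P_2 is not acute, so the smallest enclosing circle has P_1P_2 as diameter.
Centre = midpoint of P_1P_2 = (-2.75, 0.5), r² = 101.25/4 = 25.3125.
Diameter = 2r = 2√(25.3125) ≈ 10.062.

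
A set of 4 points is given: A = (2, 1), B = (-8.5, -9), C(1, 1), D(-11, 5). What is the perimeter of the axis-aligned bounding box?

Width = max x − min x = 2 − (-11) = 13.
Height = max y − min y = 5 − (-9) = 14.
Perimeter = 2(13 + 14) = 54.

54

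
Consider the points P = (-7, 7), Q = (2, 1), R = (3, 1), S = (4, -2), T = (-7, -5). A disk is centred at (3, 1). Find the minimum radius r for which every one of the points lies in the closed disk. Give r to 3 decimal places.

11.662

The required radius is the distance from (3, 1) to the farthest point.
Squared distances: 136, 1, 0, 10, 136.
Maximum is 136, attained at P.
r = √136 ≈ 11.662.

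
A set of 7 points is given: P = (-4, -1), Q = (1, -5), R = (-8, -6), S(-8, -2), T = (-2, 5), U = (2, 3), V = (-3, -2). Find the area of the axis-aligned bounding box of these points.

x ranges over [-8, 2], width 10.
y ranges over [-6, 5], height 11.
Area = 10 × 11 = 110.

110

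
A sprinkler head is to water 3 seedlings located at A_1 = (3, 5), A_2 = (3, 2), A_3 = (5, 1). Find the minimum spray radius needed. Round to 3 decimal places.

2.236

Side lengths²: A_1A_2² = 9, A_1A_3² = 20, A_2A_3² = 5.
Since A_1A_3² = 20 ≥ 9 + 5 = 14, the angle opposite A_1A_3 is not acute, so the smallest enclosing circle has A_1A_3 as diameter.
Centre = midpoint of A_1A_3 = (4, 3), r² = 20/4 = 5.
r = √5 ≈ 2.236.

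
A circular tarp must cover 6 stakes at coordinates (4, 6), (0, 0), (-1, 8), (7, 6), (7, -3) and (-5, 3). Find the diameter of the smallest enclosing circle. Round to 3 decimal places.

13.910

By Welzl's lemma the MEC is supported by two points (diametrically opposite) or three points (on a circumcircle).
The minimum enclosing circle is determined by three boundary points: (-1, 8), (7, -3), (-5, 3).
Their circumcentre is (51/28, 23/14) with r² = 37925/784.
The farthest remaining point (7, 6) is at distance² 35909/784 ≤ 37925/784.
Diameter = 2r = 2√(37925/784) ≈ 13.910.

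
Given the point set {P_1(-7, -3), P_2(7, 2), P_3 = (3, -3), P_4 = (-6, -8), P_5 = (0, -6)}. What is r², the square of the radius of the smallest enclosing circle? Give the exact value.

67.25

A smallest enclosing disk is always determined by at most three of the input points on its boundary.
The farthest pair is P_2–P_4 with squared distance 269. The circle on this segment as diameter has centre (0.5, -3) and r² = 269/4 = 67.25.
Check P_1: distance² to centre = 56.25 ≤ 67.25, so it lies inside.
All remaining points lie in this disk, and no smaller disk contains both endpoints, so this is the minimum enclosing circle.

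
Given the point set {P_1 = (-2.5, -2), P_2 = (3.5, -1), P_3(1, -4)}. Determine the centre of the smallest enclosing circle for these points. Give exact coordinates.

(0.5, -1.5)

Side lengths²: P_1P_2² = 37, P_1P_3² = 16.25, P_2P_3² = 15.25.
Since P_1P_2² = 37 ≥ 16.25 + 15.25 = 31.5, the angle opposite P_1P_2 is not acute, so the smallest enclosing circle has P_1P_2 as diameter.
Centre = midpoint of P_1P_2 = (0.5, -1.5), r² = 37/4 = 9.25.
Centre = (0.5, -1.5).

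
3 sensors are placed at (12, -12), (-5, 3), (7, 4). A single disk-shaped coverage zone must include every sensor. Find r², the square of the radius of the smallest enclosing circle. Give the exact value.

128.5

Call the three points A, B, C in the order given.
Side lengths²: AB² = 514, AC² = 281, BC² = 145.
Since AB² = 514 ≥ 281 + 145 = 426, the angle opposite AB is not acute, so the smallest enclosing circle has AB as diameter.
Centre = midpoint of AB = (3.5, -4.5), r² = 514/4 = 128.5.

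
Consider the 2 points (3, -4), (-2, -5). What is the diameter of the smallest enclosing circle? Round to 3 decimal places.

The smallest circle enclosing two points has them as diameter endpoints.
Centre = midpoint = (0.5, -4.5); r² = |(3, -4)−(-2, -5)|²/4 = 26/4 = 6.5.
Diameter = 2r = 2√(6.5) ≈ 5.099.

5.099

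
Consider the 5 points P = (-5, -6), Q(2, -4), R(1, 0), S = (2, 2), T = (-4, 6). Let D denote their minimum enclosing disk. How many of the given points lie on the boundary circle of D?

A smallest enclosing disk is always determined by at most three of the input points on its boundary.
The minimum enclosing circle is determined by three boundary points: P, Q, T.
Their circumcentre is (-237/82, -11/82) with r² = 130645/3362.
The farthest remaining point S is at distance² 95713/3362 ≤ 130645/3362.
The points at distance exactly r from the centre are P, Q, T — 3 points.

3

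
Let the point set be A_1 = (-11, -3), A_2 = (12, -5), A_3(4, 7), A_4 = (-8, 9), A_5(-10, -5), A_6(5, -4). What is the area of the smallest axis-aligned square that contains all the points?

529

The bounding box has width 23 and height 14.
An axis-aligned square enclosing the set must have side ≥ max(width, height).
So the minimum side is max(23, 14) = 23.
Area = 23² = 529.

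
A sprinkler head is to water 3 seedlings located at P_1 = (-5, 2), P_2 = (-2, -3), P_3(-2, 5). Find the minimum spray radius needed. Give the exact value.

Side lengths²: P_1P_2² = 34, P_1P_3² = 18, P_2P_3² = 64.
Since P_2P_3² = 64 ≥ 34 + 18 = 52, the angle opposite P_2P_3 is not acute, so the smallest enclosing circle has P_2P_3 as diameter.
Centre = midpoint of P_2P_3 = (-2, 1), r² = 64/4 = 16.
r = √16 = 4.

4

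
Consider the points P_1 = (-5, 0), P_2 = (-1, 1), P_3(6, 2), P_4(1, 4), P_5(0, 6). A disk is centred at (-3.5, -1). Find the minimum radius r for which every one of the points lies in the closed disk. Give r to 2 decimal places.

9.96

The required radius is the distance from (-3.5, -1) to the farthest point.
Squared distances: 3.25, 10.25, 99.25, 45.25, 61.25.
Maximum is 99.25, attained at P_3.
r = √(99.25) ≈ 9.96.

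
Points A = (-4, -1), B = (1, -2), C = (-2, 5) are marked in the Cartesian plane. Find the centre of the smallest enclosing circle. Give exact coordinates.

Side lengths²: AB² = 26, AC² = 40, BC² = 58.
Since BC² = 58 < 40 + 26 = 66, the triangle is acute, so the smallest enclosing circle is the circumcircle.
Circumcentre = (-0.9375, 1.3125), r² = 14.7265625.
Centre = (-0.9375, 1.3125).

(-0.9375, 1.3125)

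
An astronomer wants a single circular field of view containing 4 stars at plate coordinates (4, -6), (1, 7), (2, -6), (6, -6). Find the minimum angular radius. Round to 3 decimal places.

The minimum enclosing circle of a finite set is fixed by two of the points (as a diameter) or three (as a circumcircle).
The farthest pair is (1, 7)–(6, -6) with squared distance 194. The circle on this segment as diameter has centre (3.5, 0.5) and r² = 194/4 = 48.5.
Check (4, -6): distance² to centre = 42.5 ≤ 48.5, so it lies inside.
All remaining points lie in this disk, and no smaller disk contains both endpoints, so this is the minimum enclosing circle.
r = √(48.5) ≈ 6.964.

6.964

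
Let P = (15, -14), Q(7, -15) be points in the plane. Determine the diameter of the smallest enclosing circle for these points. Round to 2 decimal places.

The smallest circle enclosing two points has them as diameter endpoints.
Centre = midpoint = (11, -14.5); r² = |PQ|²/4 = 65/4 = 16.25.
Diameter = 2r = 2√(16.25) ≈ 8.06.

8.06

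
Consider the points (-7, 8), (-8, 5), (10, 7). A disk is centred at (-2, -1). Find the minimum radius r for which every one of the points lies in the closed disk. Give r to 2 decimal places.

The required radius is the distance from (-2, -1) to the farthest point.
Squared distances: 106, 72, 208.
Maximum is 208, attained at (10, 7).
r = √208 ≈ 14.42.

14.42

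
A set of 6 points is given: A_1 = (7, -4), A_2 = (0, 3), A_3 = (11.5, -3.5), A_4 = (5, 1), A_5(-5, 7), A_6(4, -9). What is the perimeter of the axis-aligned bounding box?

65

Width = max x − min x = 11.5 − (-5) = 16.5.
Height = max y − min y = 7 − (-9) = 16.
Perimeter = 2(16.5 + 16) = 65.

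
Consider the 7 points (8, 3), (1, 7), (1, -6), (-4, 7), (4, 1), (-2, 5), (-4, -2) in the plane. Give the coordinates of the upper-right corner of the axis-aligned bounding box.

(8, 7)

x-range [-4, 8], y-range [-6, 7].
The upper-right corner is (8, 7).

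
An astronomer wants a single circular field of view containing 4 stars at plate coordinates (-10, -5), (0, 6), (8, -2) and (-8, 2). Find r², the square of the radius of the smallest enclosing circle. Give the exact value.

A smallest enclosing disk is always determined by at most three of the input points on its boundary.
The minimum enclosing circle is determined by three boundary points: (-10, -5), (0, 6), (8, -2).
Their circumcentre is (-15/14, -43/14) with r² = 8177/98.
The farthest remaining point (-8, 2) is at distance² 7225/98 ≤ 8177/98.

8177/98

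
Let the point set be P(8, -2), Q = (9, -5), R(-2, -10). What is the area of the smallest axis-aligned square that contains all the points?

The bounding box has width 11 and height 8.
An axis-aligned square enclosing the set must have side ≥ max(width, height).
So the minimum side is max(11, 8) = 11.
Area = 11² = 121.

121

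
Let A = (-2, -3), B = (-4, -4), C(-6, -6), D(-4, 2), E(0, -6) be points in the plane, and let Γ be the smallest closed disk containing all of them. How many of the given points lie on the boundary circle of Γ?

3

By Welzl's lemma the MEC is supported by two points (diametrically opposite) or three points (on a circumcircle).
The minimum enclosing circle is determined by three boundary points: C, D, E.
Their circumcentre is (-3, -2.5) with r² = 21.25.
The farthest remaining point B is at distance² 3.25 ≤ 21.25.
The points at distance exactly r from the centre are C, D, E — 3 points.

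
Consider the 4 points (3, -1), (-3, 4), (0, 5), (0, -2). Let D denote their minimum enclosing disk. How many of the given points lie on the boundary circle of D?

A smallest enclosing disk is always determined by at most three of the input points on its boundary.
The farthest pair is (3, -1)–(-3, 4) with squared distance 61. The circle on this segment as diameter has centre (0, 1.5) and r² = 61/4 = 15.25.
Check (0, 5): distance² to centre = 12.25 ≤ 15.25, so it lies inside.
All remaining points lie in this disk, and no smaller disk contains both endpoints, so this is the minimum enclosing circle.
The points at distance exactly r from the centre are (3, -1), (-3, 4) — 2 points.

2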